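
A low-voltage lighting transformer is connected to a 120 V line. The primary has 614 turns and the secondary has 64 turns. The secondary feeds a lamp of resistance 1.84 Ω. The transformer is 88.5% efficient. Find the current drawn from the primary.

V_s = 120 × 64/614 = 12.508 V.
I_s = V_s/R = 12.508/1.84 = 6.7979 A.
P_out = V_s I_s = 12.508 × 6.7979 = 85.029 W.
P_in = P_out/η = 85.029/0.885 = 96.078 W.
I_p = P_in/V_p = 96.078/120 = 0.801 A.

I_p ≈ 0.801 A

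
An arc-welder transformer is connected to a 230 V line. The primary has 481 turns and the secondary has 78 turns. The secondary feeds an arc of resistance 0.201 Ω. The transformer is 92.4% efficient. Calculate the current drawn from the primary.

I_p ≈ 32.6 A

V_s = 230 × 78/481 = 37.297 V.
I_s = V_s/R = 37.297/0.201 = 185.56 A.
P_out = V_s I_s = 37.297 × 185.56 = 6920.8 W.
P_in = P_out/η = 6920.8/0.924 = 7490.1 W.
I_p = P_in/V_p = 7490.1/230 = 32.6 A.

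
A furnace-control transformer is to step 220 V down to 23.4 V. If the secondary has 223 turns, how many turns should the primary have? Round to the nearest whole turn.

N_p/N_s = V_p/V_s, so N_p = 223 × 220/23.4 = 2096.6 ≈ 2097 turns.

N_p = 2097 turns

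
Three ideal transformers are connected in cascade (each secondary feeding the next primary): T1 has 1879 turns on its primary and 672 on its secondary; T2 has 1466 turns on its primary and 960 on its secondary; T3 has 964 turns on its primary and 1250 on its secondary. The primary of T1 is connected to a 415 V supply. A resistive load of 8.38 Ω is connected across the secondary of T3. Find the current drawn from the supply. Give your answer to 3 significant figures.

Secondary of T1: V = 415.00 × 672/1879 = 148.42 V.
Secondary of T2: V = 148.42 × 960/1466 = 97.191 V.
Secondary of T3: V = 97.191 × 1250/964 = 126.03 V.
I_load = 126.03/8.38 = 15.039 A, so P_out = 126.03 × 15.039 = 1895.3 W.
All ideal ⇒ P_in = P_out, so I_supply = 1895.3/415 = 4.57 A.

I_supply ≈ 4.57 A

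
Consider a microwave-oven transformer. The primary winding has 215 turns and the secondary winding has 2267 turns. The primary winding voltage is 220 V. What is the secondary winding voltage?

V_s/V_p = N_s/N_p, so V_s = 220 × 2267/215 = 2320 V.

V_s ≈ 2320 V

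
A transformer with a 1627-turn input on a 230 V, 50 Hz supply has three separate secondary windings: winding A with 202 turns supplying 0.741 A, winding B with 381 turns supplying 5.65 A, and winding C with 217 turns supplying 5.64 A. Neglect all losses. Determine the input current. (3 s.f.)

I_in ≈ 2.17 A

V_A = 230 × 202/1627 = 28.556 V; V_B = 230 × 381/1627 = 53.860 V; V_C = 230 × 217/1627 = 30.676 V.
P_out = V_A I_A + V_B I_B + V_C I_C = 28.556×0.741 + 53.860×5.65 + 30.676×5.64 = 21.160 + 304.31 + 173.01 = 498.48 W.
Ideal ⇒ P_in = P_out, so I_in = P_out/V_in = 498.48/230 = 2.17 A.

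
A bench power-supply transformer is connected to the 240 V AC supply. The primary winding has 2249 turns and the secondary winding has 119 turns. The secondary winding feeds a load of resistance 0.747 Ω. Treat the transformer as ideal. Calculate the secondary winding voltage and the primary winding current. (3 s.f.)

V_s = V_p × N_s/N_p = 240 × 119/2249 = 12.699 V.
I_s = V_s/R = 12.699/0.747 = 17.000 A.
I_p = I_s × N_s/N_p = 17.000 × 119/2249 = 0.900 A.

V_s ≈ 12.7 V, I_p ≈ 0.900 A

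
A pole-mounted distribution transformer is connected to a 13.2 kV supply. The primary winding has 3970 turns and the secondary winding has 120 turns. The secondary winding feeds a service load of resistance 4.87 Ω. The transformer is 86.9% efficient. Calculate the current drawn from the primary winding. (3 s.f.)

V_s = 13200 × 120/3970 = 398.99 V.
I_s = V_s/R = 398.99/4.87 = 81.929 A.
P_out = V_s I_s = 398.99 × 81.929 = 32689 W.
P_in = P_out/η = 32689/0.869 = 37617 W.
I_p = P_in/V_p = 37617/13200 = 2.85 A.

I_p ≈ 2.85 A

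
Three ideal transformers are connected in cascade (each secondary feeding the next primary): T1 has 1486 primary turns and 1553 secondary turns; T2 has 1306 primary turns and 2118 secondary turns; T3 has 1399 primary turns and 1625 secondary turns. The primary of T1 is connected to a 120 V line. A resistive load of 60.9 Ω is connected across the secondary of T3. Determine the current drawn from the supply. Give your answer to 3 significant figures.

I_supply ≈ 7.64 A

After T1: V = 120.00 × 1553/1486 = 125.41 V.
After T2: V = 125.41 × 2118/1306 = 203.38 V.
After T3: V = 203.38 × 1625/1399 = 236.24 V.
I_load = 236.24/60.9 = 3.8791 A, so P_out = 236.24 × 3.8791 = 916.40 W.
All ideal ⇒ P_in = P_out, so I_supply = 916.40/120 = 7.64 A.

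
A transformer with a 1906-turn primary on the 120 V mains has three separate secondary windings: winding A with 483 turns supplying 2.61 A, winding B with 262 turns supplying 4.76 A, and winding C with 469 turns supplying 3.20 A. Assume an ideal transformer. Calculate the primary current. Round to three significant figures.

I_p ≈ 2.10 A

V_A = 120 × 483/1906 = 30.409 V; V_B = 120 × 262/1906 = 16.495 V; V_C = 120 × 469/1906 = 29.528 V.
P_out = V_A I_A + V_B I_B + V_C I_C = 30.409×2.61 + 16.495×4.76 + 29.528×3.20 = 79.368 + 78.518 + 94.489 = 252.37 W.
Ideal ⇒ P_in = P_out, so I_p = P_out/V_p = 252.37/120 = 2.10 A.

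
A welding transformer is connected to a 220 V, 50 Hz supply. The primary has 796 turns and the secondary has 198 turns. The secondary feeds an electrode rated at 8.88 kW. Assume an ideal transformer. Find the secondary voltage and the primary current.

V_s ≈ 54.7 V, I_p ≈ 40.4 A

V_s = V_p × N_s/N_p = 220 × 198/796 = 54.724 V.
I_s = P/V_s = 8880/54.724 = 162.27 A.
I_p = I_s × N_s/N_p = 162.27 × 198/796 = 40.4 A.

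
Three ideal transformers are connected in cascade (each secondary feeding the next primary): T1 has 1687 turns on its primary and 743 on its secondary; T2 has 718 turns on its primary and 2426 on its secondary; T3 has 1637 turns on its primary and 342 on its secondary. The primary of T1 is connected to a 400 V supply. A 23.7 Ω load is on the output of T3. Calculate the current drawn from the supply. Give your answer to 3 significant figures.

I_supply ≈ 1.63 A

Secondary of T1: V = 400.00 × 743/1687 = 176.17 V.
Secondary of T2: V = 176.17 × 2426/718 = 595.25 V.
Secondary of T3: V = 595.25 × 342/1637 = 124.36 V.
I_load = 124.36/23.7 = 5.2472 A, so P_out = 124.36 × 5.2472 = 652.54 W.
All ideal ⇒ P_in = P_out, so I_supply = 652.54/400 = 1.63 A.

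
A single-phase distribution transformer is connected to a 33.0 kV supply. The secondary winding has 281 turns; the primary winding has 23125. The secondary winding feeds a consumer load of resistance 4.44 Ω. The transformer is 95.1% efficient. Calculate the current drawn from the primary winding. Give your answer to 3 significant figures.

V_s = 33000 × 281/23125 = 400.99 V.
I_s = V_s/R = 400.99/4.44 = 90.314 A.
P_out = V_s I_s = 400.99 × 90.314 = 36215 W.
P_in = P_out/η = 36215/0.951 = 38081 W.
I_p = P_in/V_p = 38081/33000 = 1.15 A.

I_p ≈ 1.15 A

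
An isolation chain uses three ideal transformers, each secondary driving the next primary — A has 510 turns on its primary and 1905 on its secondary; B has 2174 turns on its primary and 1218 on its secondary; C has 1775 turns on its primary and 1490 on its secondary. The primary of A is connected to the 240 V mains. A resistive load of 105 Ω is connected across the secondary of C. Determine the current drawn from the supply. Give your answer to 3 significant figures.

After A: V = 240.00 × 1905/510 = 896.47 V.
After B: V = 896.47 × 1218/2174 = 502.25 V.
After C: V = 502.25 × 1490/1775 = 421.61 V.
I_load = 421.61/105 = 4.0153 A, so P_out = 421.61 × 4.0153 = 1692.9 W.
All ideal ⇒ P_in = P_out, so I_supply = 1692.9/240 = 7.05 A.

I_supply ≈ 7.05 A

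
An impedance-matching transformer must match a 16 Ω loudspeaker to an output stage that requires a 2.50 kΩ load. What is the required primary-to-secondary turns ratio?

N_p/N_s ≈ 12.5

Z_p/Z_s = (N_p/N_s)², so N_p/N_s = √(2500/16) = √156 = 12.5.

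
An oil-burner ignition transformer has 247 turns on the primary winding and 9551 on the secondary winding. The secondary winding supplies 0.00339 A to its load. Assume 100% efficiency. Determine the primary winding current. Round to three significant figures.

For an ideal transformer I_p/I_s = N_s/N_p, so I_p = 0.00339 × 9551/247 = 0.131 A.

I_p ≈ 0.131 A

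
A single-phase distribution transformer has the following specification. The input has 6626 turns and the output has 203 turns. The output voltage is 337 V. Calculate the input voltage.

V_in/V_out = N_in/N_out, so V_in = 337 × 6626/203 = 11000 V.

V_in ≈ 11000 V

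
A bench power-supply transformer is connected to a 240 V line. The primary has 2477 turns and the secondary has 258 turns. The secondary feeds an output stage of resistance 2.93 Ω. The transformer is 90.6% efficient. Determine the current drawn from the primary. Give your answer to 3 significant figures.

V_s = 240 × 258/2477 = 24.998 V.
I_s = V_s/R = 24.998/2.93 = 8.5317 A.
P_out = V_s I_s = 24.998 × 8.5317 = 213.28 W.
P_in = P_out/η = 213.28/0.906 = 235.40 W.
I_p = P_in/V_p = 235.40/240 = 0.981 A.

I_p ≈ 0.981 A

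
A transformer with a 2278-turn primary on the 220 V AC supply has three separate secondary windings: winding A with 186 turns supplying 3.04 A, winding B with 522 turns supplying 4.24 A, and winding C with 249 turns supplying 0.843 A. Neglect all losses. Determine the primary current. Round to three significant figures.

V_A = 220 × 186/2278 = 17.963 V; V_B = 220 × 522/2278 = 50.413 V; V_C = 220 × 249/2278 = 24.047 V.
P_out = V_A I_A + V_B I_B + V_C I_C = 17.963×3.04 + 50.413×4.24 + 24.047×0.843 = 54.608 + 213.75 + 20.272 = 288.63 W.
Ideal ⇒ P_in = P_out, so I_p = P_out/V_p = 288.63/220 = 1.31 A.

I_p ≈ 1.31 A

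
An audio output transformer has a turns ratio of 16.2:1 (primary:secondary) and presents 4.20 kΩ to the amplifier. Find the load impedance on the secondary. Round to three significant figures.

Z_s ≈ 16.0 Ω

Z_s = Z_p/(N_p/N_s)² = 4200/16.2² = 16.0 Ω.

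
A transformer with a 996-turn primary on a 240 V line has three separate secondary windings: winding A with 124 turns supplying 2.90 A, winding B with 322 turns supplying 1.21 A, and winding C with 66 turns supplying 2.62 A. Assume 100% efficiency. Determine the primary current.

V_A = 240 × 124/996 = 29.880 V; V_B = 240 × 322/996 = 77.590 V; V_C = 240 × 66/996 = 15.904 V.
P_out = V_A I_A + V_B I_B + V_C I_C = 29.880×2.90 + 77.590×1.21 + 15.904×2.62 = 86.651 + 93.884 + 41.667 = 222.20 W.
Ideal ⇒ P_in = P_out, so I_p = P_out/V_p = 222.20/240 = 0.926 A.

I_p ≈ 0.926 A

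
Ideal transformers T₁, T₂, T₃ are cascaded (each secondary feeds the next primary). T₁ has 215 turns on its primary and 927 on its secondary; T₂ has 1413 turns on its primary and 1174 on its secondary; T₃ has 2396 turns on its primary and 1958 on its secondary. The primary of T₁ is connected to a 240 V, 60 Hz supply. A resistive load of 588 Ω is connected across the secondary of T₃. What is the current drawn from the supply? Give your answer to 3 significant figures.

I_supply ≈ 3.50 A

Secondary of T₁: V = 240.00 × 927/215 = 1034.8 V.
Secondary of T₂: V = 1034.8 × 1174/1413 = 859.76 V.
Secondary of T₃: V = 859.76 × 1958/2396 = 702.59 V.
I_load = 702.59/588 = 1.1949 A, so P_out = 702.59 × 1.1949 = 839.52 W.
All ideal ⇒ P_in = P_out, so I_supply = 839.52/240 = 3.50 A.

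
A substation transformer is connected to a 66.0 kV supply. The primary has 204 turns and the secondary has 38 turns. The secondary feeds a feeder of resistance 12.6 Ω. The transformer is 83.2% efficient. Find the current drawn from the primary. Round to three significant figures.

V_s = 66000 × 38/204 = 12294 V.
I_s = V_s/R = 12294/12.6 = 975.72 A.
P_out = V_s I_s = 12294 × 975.72 = 1.1996×10^7 W.
P_in = P_out/η = 1.1996×10^7/0.832 = 1.4418×10^7 W.
I_p = P_in/V_p = 1.4418×10^7/66000 = 218 A.

I_p ≈ 218 A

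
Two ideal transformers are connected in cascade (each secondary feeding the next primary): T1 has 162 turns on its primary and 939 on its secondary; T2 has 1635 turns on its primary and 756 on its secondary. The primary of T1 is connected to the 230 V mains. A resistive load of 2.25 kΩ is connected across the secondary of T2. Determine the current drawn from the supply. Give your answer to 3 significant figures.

After T1: V = 230.00 × 939/162 = 1333.1 V.
After T2: V = 1333.1 × 756/1635 = 616.43 V.
I_load = 616.43/2250 = 0.27397 A, so P_out = 616.43 × 0.27397 = 168.88 W.
All ideal ⇒ P_in = P_out, so I_supply = 168.88/230 = 0.734 A.

I_supply ≈ 0.734 A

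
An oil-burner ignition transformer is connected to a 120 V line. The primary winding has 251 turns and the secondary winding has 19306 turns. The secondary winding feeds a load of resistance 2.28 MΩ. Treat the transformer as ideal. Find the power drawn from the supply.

V_s = V_p × N_s/N_p = 120 × 19306/251 = 9230.0 V.
I_s = V_s/R = 9230.0/(2.28×10^6) = 0.0040482 A.
I_p = I_s × N_s/N_p = 0.0040482 × 19306/251 = 0.31137 A.
P = V_p I_p = 120 × 0.31137 = 37.4 W.

P ≈ 37.4 W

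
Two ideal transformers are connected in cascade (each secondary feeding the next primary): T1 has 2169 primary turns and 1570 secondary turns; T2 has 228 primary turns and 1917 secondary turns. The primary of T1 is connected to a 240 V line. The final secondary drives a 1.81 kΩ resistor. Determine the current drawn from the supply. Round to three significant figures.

I_supply ≈ 4.91 A

Secondary of T1: V = 240.00 × 1570/2169 = 173.72 V.
Secondary of T2: V = 173.72 × 1917/228 = 1460.6 V.
I_load = 1460.6/1810 = 0.80697 A, so P_out = 1460.6 × 0.80697 = 1178.7 W.
All ideal ⇒ P_in = P_out, so I_supply = 1178.7/240 = 4.91 A.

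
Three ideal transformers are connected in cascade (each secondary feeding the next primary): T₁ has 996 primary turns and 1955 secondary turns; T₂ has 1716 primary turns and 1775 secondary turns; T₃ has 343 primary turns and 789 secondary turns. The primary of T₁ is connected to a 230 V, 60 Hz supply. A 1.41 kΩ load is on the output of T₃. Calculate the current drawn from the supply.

Secondary of T₁: V = 230.00 × 1955/996 = 451.46 V.
Secondary of T₂: V = 451.46 × 1775/1716 = 466.98 V.
Secondary of T₃: V = 466.98 × 789/343 = 1074.2 V.
I_load = 1074.2/1410 = 0.76183 A, so P_out = 1074.2 × 0.76183 = 818.35 W.
All ideal ⇒ P_in = P_out, so I_supply = 818.35/230 = 3.56 A.

I_supply ≈ 3.56 A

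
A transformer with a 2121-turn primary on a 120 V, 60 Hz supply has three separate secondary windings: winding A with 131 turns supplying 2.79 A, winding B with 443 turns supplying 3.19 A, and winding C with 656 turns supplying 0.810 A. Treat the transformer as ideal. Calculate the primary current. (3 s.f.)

V_A = 120 × 131/2121 = 7.4116 V; V_B = 120 × 443/2121 = 25.064 V; V_C = 120 × 656/2121 = 37.115 V.
P_out = V_A I_A + V_B I_B + V_C I_C = 7.4116×2.79 + 25.064×3.19 + 37.115×0.810 = 20.678 + 79.953 + 30.063 = 130.69 W.
Ideal ⇒ P_in = P_out, so I_p = P_out/V_p = 130.69/120 = 1.09 A.

I_p ≈ 1.09 A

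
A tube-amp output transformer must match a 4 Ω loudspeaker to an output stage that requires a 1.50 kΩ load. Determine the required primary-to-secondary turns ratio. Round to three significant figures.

Z_p/Z_s = (N_p/N_s)², so N_p/N_s = √(1500/4) = √375 = 19.4.

N_p/N_s ≈ 19.4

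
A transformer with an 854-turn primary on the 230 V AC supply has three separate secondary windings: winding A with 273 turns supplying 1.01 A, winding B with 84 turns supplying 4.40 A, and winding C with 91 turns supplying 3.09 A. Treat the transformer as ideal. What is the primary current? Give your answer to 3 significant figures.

I_p ≈ 1.08 A

V_A = 230 × 273/854 = 73.525 V; V_B = 230 × 84/854 = 22.623 V; V_C = 230 × 91/854 = 24.508 V.
P_out = V_A I_A + V_B I_B + V_C I_C = 73.525×1.01 + 22.623×4.40 + 24.508×3.09 = 74.260 + 99.541 + 75.730 = 249.53 W.
Ideal ⇒ P_in = P_out, so I_p = P_out/V_p = 249.53/230 = 1.08 A.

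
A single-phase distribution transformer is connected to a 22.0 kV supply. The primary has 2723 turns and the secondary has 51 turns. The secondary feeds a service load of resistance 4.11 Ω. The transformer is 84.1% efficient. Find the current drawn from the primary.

V_s = 22000 × 51/2723 = 412.05 V.
I_s = V_s/R = 412.05/4.11 = 100.25 A.
P_out = V_s I_s = 412.05 × 100.25 = 41309 W.
P_in = P_out/η = 41309/0.841 = 49119 W.
I_p = P_in/V_p = 49119/22000 = 2.23 A.

I_p ≈ 2.23 A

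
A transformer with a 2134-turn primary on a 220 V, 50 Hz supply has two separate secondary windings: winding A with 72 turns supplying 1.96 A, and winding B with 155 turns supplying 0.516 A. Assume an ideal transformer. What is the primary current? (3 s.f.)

I_p ≈ 0.104 A

V_A = 220 × 72/2134 = 7.4227 V; V_B = 220 × 155/2134 = 15.979 V.
P_out = V_A I_A + V_B I_B = 7.4227×1.96 + 15.979×0.516 = 14.548 + 8.2454 = 22.794 W.
Ideal ⇒ P_in = P_out, so I_p = P_out/V_p = 22.794/220 = 0.104 A.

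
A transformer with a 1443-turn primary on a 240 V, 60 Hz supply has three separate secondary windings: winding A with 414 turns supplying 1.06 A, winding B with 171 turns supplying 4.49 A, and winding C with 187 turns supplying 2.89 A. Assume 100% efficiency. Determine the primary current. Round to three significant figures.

I_p ≈ 1.21 A

V_A = 240 × 414/1443 = 68.857 V; V_B = 240 × 171/1443 = 28.441 V; V_C = 240 × 187/1443 = 31.102 V.
P_out = V_A I_A + V_B I_B + V_C I_C = 68.857×1.06 + 28.441×4.49 + 31.102×2.89 = 72.988 + 127.70 + 89.884 = 290.57 W.
Ideal ⇒ P_in = P_out, so I_p = P_out/V_p = 290.57/240 = 1.21 A.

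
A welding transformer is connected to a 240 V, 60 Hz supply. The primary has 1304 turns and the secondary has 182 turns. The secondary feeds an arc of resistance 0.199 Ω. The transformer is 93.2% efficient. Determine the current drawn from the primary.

V_s = 240 × 182/1304 = 33.497 V.
I_s = V_s/R = 33.497/0.199 = 168.33 A.
P_out = V_s I_s = 33.497 × 168.33 = 5638.4 W.
P_in = P_out/η = 5638.4/0.932 = 6049.8 W.
I_p = P_in/V_p = 6049.8/240 = 25.2 A.

I_p ≈ 25.2 A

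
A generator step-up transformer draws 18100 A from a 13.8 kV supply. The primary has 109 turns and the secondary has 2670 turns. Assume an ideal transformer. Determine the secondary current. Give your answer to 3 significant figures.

I_s ≈ 739 A

I_s/I_p = N_p/N_s, so I_s = 18100 × 109/2670 = 739 A.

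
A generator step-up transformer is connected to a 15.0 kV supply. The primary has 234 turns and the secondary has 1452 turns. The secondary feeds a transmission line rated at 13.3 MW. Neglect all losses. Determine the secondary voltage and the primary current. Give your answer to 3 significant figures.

V_s = V_p × N_s/N_p = 15000 × 1452/234 = 93077 V.
I_s = P/V_s = 1.33×10^7/93077 = 142.89 A.
I_p = I_s × N_s/N_p = 142.89 × 1452/234 = 887 A.

V_s ≈ 93100 V, I_p ≈ 887 A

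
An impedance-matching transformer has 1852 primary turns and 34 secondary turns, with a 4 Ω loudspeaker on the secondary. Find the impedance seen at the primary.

Z_p ≈ 11900 Ω

Z_p = (N_p/N_s)² × Z_s = (1852/34)² × 4 = 11900 Ω.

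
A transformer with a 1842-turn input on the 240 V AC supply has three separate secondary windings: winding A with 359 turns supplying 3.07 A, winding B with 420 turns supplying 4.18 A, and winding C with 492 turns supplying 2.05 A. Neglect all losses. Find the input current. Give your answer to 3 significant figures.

I_in ≈ 2.10 A

V_A = 240 × 359/1842 = 46.775 V; V_B = 240 × 420/1842 = 54.723 V; V_C = 240 × 492/1842 = 64.104 V.
P_out = V_A I_A + V_B I_B + V_C I_C = 46.775×3.07 + 54.723×4.18 + 64.104×2.05 = 143.60 + 228.74 + 131.41 = 503.76 W.
Ideal ⇒ P_in = P_out, so I_in = P_out/V_in = 503.76/240 = 2.10 A.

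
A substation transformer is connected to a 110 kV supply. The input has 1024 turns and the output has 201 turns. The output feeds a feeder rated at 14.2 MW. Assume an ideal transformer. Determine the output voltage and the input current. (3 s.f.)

V_out = V_in × N_out/N_in = 110000 × 201/1024 = 21592 V.
I_out = P/V_out = 1.42×10^7/21592 = 657.66 A.
I_in = I_out × N_out/N_in = 657.66 × 201/1024 = 129 A.

V_out ≈ 21600 V, I_in ≈ 129 A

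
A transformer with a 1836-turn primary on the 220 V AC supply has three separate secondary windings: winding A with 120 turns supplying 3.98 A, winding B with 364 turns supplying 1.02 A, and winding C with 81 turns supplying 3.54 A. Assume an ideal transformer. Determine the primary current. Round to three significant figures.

I_p ≈ 0.619 A

V_A = 220 × 120/1836 = 14.379 V; V_B = 220 × 364/1836 = 43.617 V; V_C = 220 × 81/1836 = 9.7059 V.
P_out = V_A I_A + V_B I_B + V_C I_C = 14.379×3.98 + 43.617×1.02 + 9.7059×3.54 = 57.229 + 44.489 + 34.359 = 136.08 W.
Ideal ⇒ P_in = P_out, so I_p = P_out/V_p = 136.08/220 = 0.619 A.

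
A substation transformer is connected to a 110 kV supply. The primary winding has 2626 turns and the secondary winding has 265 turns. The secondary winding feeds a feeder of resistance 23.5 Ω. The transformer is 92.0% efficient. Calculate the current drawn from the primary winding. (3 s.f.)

V_s = 110000 × 265/2626 = 11101 V.
I_s = V_s/R = 11101/23.5 = 472.36 A.
P_out = V_s I_s = 11101 × 472.36 = 5.2435×10^6 W.
P_in = P_out/η = 5.2435×10^6/0.920 = 5.6994×10^6 W.
I_p = P_in/V_p = 5.6994×10^6/110000 = 51.8 A.

I_p ≈ 51.8 A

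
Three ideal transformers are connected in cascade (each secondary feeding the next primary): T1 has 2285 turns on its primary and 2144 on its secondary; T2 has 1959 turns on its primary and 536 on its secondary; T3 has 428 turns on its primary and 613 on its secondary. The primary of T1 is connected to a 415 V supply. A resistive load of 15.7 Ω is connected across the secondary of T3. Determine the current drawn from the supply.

After T1: V = 415.00 × 2144/2285 = 389.39 V.
After T2: V = 389.39 × 536/1959 = 106.54 V.
After T3: V = 106.54 × 613/428 = 152.59 V.
I_load = 152.59/15.7 = 9.7193 A, so P_out = 152.59 × 9.7193 = 1483.1 W.
All ideal ⇒ P_in = P_out, so I_supply = 1483.1/415 = 3.57 A.

I_supply ≈ 3.57 A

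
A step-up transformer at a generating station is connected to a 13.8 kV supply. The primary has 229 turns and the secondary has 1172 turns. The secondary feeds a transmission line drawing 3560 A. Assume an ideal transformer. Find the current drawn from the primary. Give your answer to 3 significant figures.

For an ideal transformer I_p N_p = I_s N_s, so I_p = 3560 × 1172/229 = 18200 A.

I_p ≈ 18200 A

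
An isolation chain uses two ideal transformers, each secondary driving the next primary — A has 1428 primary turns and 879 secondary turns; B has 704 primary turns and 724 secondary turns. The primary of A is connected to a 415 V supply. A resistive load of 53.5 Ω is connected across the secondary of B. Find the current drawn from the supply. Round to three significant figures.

I_supply ≈ 3.11 A

After A: V = 415.00 × 879/1428 = 255.45 V.
After B: V = 255.45 × 724/704 = 262.71 V.
I_load = 262.71/53.5 = 4.9104 A, so P_out = 262.71 × 4.9104 = 1290.0 W.
All ideal ⇒ P_in = P_out, so I_supply = 1290.0/415 = 3.11 A.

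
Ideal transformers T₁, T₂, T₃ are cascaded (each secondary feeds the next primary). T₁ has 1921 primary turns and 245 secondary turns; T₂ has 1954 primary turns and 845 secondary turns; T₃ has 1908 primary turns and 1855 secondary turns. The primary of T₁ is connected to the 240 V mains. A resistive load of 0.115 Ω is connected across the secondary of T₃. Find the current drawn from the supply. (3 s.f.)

I_supply ≈ 6.00 A

After T₁: V = 240.00 × 245/1921 = 30.609 V.
After T₂: V = 30.609 × 845/1954 = 13.237 V.
After T₃: V = 13.237 × 1855/1908 = 12.869 V.
I_load = 12.869/0.115 = 111.91 A, so P_out = 12.869 × 111.91 = 1440.1 W.
All ideal ⇒ P_in = P_out, so I_supply = 1440.1/240 = 6.00 A.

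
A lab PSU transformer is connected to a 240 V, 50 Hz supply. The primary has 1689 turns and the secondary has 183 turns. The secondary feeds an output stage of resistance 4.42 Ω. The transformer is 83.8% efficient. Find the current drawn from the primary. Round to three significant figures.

V_s = 240 × 183/1689 = 26.004 V.
I_s = V_s/R = 26.004/4.42 = 5.8832 A.
P_out = V_s I_s = 26.004 × 5.8832 = 152.98 W.
P_in = P_out/η = 152.98/0.838 = 182.56 W.
I_p = P_in/V_p = 182.56/240 = 0.761 A.

I_p ≈ 0.761 A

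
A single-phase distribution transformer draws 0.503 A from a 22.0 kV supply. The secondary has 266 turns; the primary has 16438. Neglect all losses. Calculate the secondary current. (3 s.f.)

I_s ≈ 31.1 A

I_s/I_p = N_p/N_s, so I_s = 0.503 × 16438/266 = 31.1 A.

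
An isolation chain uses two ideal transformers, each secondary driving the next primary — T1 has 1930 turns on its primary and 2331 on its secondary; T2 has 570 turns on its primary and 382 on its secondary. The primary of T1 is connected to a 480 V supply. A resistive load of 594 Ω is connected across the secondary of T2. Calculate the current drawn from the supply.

Secondary of T1: V = 480.00 × 2331/1930 = 579.73 V.
Secondary of T2: V = 579.73 × 382/570 = 388.52 V.
I_load = 388.52/594 = 0.65408 A, so P_out = 388.52 × 0.65408 = 254.12 W.
All ideal ⇒ P_in = P_out, so I_supply = 254.12/480 = 0.529 A.

I_supply ≈ 0.529 A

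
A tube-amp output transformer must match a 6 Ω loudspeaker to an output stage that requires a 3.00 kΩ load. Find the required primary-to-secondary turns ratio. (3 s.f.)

Z_p/Z_s = (N_p/N_s)², so N_p/N_s = √(3000/6) = √500 = 22.4.

N_p/N_s ≈ 22.4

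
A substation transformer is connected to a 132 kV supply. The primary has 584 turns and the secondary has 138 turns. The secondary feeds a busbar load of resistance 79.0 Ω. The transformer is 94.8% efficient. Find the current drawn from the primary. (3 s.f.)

I_p ≈ 98.4 A

V_s = 132000 × 138/584 = 31192 V.
I_s = V_s/R = 31192/79.0 = 394.83 A.
P_out = V_s I_s = 31192 × 394.83 = 1.2316×10^7 W.
P_in = P_out/η = 1.2316×10^7/0.948 = 1.2991×10^7 W.
I_p = P_in/V_p = 1.2991×10^7/132000 = 98.4 A.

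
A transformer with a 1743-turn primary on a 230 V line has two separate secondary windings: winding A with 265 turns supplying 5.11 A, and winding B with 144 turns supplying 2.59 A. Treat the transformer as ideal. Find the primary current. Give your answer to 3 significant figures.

I_p ≈ 0.991 A

V_A = 230 × 265/1743 = 34.968 V; V_B = 230 × 144/1743 = 19.002 V.
P_out = V_A I_A + V_B I_B = 34.968×5.11 + 19.002×2.59 = 178.69 + 49.214 = 227.90 W.
Ideal ⇒ P_in = P_out, so I_p = P_out/V_p = 227.90/230 = 0.991 A.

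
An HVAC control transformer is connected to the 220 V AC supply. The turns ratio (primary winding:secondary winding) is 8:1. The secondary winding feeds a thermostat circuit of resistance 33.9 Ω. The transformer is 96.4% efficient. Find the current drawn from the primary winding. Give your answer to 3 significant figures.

I_p ≈ 0.105 A

V_s = 220 × 1/8 = 27.500 V.
I_s = V_s/R = 27.500/33.9 = 0.81121 A.
P_out = V_s I_s = 27.500 × 0.81121 = 22.308 W.
P_in = P_out/η = 22.308/0.964 = 23.141 W.
I_p = P_in/V_p = 23.141/220 = 0.105 A.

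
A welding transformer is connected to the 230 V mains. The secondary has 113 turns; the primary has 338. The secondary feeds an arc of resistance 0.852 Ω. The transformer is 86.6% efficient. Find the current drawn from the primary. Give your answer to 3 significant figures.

V_s = 230 × 113/338 = 76.893 V.
I_s = V_s/R = 76.893/0.852 = 90.251 A.
P_out = V_s I_s = 76.893 × 90.251 = 6939.7 W.
P_in = P_out/η = 6939.7/0.866 = 8013.5 W.
I_p = P_in/V_p = 8013.5/230 = 34.8 A.

I_p ≈ 34.8 A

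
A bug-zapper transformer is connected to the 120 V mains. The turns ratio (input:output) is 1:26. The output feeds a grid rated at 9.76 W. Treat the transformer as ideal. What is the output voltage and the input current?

V_out ≈ 3120 V, I_in ≈ 0.0813 A

V_out = V_in × N_out/N_in = 120 × 26/1 = 3120.0 V.
I_out = P/V_out = 9.76/3120.0 = 0.0031282 A.
I_in = I_out × N_out/N_in = 0.0031282 × 26/1 = 0.0813 A.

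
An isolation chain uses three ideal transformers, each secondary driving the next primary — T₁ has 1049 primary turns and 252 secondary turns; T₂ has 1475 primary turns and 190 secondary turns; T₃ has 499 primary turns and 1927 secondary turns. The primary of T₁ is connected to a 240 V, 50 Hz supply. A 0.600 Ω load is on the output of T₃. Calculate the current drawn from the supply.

Secondary of T₁: V = 240.00 × 252/1049 = 57.655 V.
Secondary of T₂: V = 57.655 × 190/1475 = 7.4267 V.
Secondary of T₃: V = 7.4267 × 1927/499 = 28.680 V.
I_load = 28.680/0.600 = 47.800 A, so P_out = 28.680 × 47.800 = 1370.9 W.
All ideal ⇒ P_in = P_out, so I_supply = 1370.9/240 = 5.71 A.

I_supply ≈ 5.71 A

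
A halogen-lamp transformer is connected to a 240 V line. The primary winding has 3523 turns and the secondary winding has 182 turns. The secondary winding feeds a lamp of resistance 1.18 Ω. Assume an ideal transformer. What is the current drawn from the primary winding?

V_s = V_p × N_s/N_p = 240 × 182/3523 = 12.399 V.
I_s = V_s/R = 12.399/1.18 = 10.507 A.
For an ideal transformer I_p N_p = I_s N_s, so I_p = 10.507 × 182/3523 = 0.543 A.

I_p ≈ 0.543 A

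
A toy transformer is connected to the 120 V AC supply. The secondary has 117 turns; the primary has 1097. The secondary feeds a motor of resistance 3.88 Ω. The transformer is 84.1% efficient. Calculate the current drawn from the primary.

I_p ≈ 0.418 A

V_s = 120 × 117/1097 = 12.799 V.
I_s = V_s/R = 12.799/3.88 = 3.2986 A.
P_out = V_s I_s = 12.799 × 3.2986 = 42.217 W.
P_in = P_out/η = 42.217/0.841 = 50.199 W.
I_p = P_in/V_p = 50.199/120 = 0.418 A.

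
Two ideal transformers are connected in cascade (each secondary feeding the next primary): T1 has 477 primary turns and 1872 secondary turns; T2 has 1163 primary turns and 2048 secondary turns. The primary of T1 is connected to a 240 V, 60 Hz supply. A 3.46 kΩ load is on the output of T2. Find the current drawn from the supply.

After T1: V = 240.00 × 1872/477 = 941.89 V.
After T2: V = 941.89 × 2048/1163 = 1658.6 V.
I_load = 1658.6/3460 = 0.47937 A, so P_out = 1658.6 × 0.47937 = 795.10 W.
All ideal ⇒ P_in = P_out, so I_supply = 795.10/240 = 3.31 A.

I_supply ≈ 3.31 A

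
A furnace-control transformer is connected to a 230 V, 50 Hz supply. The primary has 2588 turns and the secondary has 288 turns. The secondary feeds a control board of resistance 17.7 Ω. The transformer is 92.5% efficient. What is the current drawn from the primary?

I_p ≈ 0.174 A

V_s = 230 × 288/2588 = 25.595 V.
I_s = V_s/R = 25.595/17.7 = 1.4460 A.
P_out = V_s I_s = 25.595 × 1.4460 = 37.012 W.
P_in = P_out/η = 37.012/0.925 = 40.013 W.
I_p = P_in/V_p = 40.013/230 = 0.174 A.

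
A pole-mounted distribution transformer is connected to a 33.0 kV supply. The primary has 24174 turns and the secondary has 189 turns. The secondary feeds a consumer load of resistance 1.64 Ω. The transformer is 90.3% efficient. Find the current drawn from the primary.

I_p ≈ 1.36 A

V_s = 33000 × 189/24174 = 258.00 V.
I_s = V_s/R = 258.00/1.64 = 157.32 A.
P_out = V_s I_s = 258.00 × 157.32 = 40589 W.
P_in = P_out/η = 40589/0.903 = 44949 W.
I_p = P_in/V_p = 44949/33000 = 1.36 A.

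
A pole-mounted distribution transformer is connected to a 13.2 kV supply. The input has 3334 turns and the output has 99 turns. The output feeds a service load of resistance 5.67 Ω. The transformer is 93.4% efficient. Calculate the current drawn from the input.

I_in ≈ 2.20 A

V_out = 13200 × 99/3334 = 391.96 V.
I_out = V_out/R = 391.96/5.67 = 69.129 A.
P_out = V_out I_out = 391.96 × 69.129 = 27096 W.
P_in = P_out/η = 27096/0.934 = 29011 W.
I_in = P_in/V_in = 29011/13200 = 2.20 A.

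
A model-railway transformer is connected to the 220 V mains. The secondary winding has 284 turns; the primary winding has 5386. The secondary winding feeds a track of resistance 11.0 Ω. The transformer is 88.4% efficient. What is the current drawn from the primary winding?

V_s = 220 × 284/5386 = 11.600 V.
I_s = V_s/R = 11.600/11.0 = 1.0546 A.
P_out = V_s I_s = 11.600 × 1.0546 = 12.234 W.
P_in = P_out/η = 12.234/0.884 = 13.839 W.
I_p = P_in/V_p = 13.839/220 = 0.0629 A.

I_p ≈ 0.0629 A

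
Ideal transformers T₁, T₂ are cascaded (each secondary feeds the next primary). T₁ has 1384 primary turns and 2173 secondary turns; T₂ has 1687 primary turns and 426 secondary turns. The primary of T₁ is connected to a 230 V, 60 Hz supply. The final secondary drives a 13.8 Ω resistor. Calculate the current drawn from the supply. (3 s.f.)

I_supply ≈ 2.62 A

After T₁: V = 230.00 × 2173/1384 = 361.12 V.
After T₂: V = 361.12 × 426/1687 = 91.190 V.
I_load = 91.190/13.8 = 6.6080 A, so P_out = 91.190 × 6.6080 = 602.58 W.
All ideal ⇒ P_in = P_out, so I_supply = 602.58/230 = 2.62 A.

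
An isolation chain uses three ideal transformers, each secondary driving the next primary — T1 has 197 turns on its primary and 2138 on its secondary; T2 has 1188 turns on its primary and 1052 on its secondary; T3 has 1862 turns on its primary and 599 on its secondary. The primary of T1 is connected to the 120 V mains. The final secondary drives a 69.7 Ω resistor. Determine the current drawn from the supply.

I_supply ≈ 16.5 A

Secondary of T1: V = 120.00 × 2138/197 = 1302.3 V.
Secondary of T2: V = 1302.3 × 1052/1188 = 1153.2 V.
Secondary of T3: V = 1153.2 × 599/1862 = 371.00 V.
I_load = 371.00/69.7 = 5.3228 A, so P_out = 371.00 × 5.3228 = 1974.7 W.
All ideal ⇒ P_in = P_out, so I_supply = 1974.7/120 = 16.5 A.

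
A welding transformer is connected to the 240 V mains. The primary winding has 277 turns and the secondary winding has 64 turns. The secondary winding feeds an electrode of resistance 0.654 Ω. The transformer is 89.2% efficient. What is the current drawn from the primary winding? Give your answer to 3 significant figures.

V_s = 240 × 64/277 = 55.451 V.
I_s = V_s/R = 55.451/0.654 = 84.788 A.
P_out = V_s I_s = 55.451 × 84.788 = 4701.6 W.
P_in = P_out/η = 4701.6/0.892 = 5270.8 W.
I_p = P_in/V_p = 5270.8/240 = 22.0 A.

I_p ≈ 22.0 A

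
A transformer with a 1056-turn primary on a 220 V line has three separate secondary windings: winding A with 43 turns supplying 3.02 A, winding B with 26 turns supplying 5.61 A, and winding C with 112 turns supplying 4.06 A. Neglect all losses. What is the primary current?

I_p ≈ 0.692 A

V_A = 220 × 43/1056 = 8.9583 V; V_B = 220 × 26/1056 = 5.4167 V; V_C = 220 × 112/1056 = 23.333 V.
P_out = V_A I_A + V_B I_B + V_C I_C = 8.9583×3.02 + 5.4167×5.61 + 23.333×4.06 = 27.054 + 30.388 + 94.733 = 152.17 W.
Ideal ⇒ P_in = P_out, so I_p = P_out/V_p = 152.17/220 = 0.692 A.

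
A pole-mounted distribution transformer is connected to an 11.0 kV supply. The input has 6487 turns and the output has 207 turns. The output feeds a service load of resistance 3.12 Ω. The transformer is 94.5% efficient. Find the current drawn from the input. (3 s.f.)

I_in ≈ 3.80 A

V_out = 11000 × 207/6487 = 351.01 V.
I_out = V_out/R = 351.01/3.12 = 112.50 A.
P_out = V_out I_out = 351.01 × 112.50 = 39490 W.
P_in = P_out/η = 39490/0.945 = 41788 W.
I_in = P_in/V_in = 41788/11000 = 3.80 A.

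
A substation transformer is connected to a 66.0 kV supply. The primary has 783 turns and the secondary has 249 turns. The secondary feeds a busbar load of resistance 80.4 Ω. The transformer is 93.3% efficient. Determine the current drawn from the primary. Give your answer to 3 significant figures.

V_s = 66000 × 249/783 = 20989 V.
I_s = V_s/R = 20989/80.4 = 261.05 A.
P_out = V_s I_s = 20989 × 261.05 = 5.4791×10^6 W.
P_in = P_out/η = 5.4791×10^6/0.933 = 5.8725×10^6 W.
I_p = P_in/V_p = 5.8725×10^6/66000 = 89.0 A.

I_p ≈ 89.0 A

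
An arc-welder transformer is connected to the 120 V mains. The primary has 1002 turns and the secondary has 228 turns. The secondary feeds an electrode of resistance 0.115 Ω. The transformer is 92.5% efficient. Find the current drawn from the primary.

V_s = 120 × 228/1002 = 27.305 V.
I_s = V_s/R = 27.305/0.115 = 237.44 A.
P_out = V_s I_s = 27.305 × 237.44 = 6483.3 W.
P_in = P_out/η = 6483.3/0.925 = 7009.0 W.
I_p = P_in/V_p = 7009.0/120 = 58.4 A.

I_p ≈ 58.4 A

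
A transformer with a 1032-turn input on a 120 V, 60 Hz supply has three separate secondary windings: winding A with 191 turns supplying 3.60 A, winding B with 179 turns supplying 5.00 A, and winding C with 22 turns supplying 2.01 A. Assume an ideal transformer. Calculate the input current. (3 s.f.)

V_A = 120 × 191/1032 = 22.209 V; V_B = 120 × 179/1032 = 20.814 V; V_C = 120 × 22/1032 = 2.5581 V.
P_out = V_A I_A + V_B I_B + V_C I_C = 22.209×3.60 + 20.814×5.00 + 2.5581×2.01 = 79.953 + 104.07 + 5.1419 = 189.17 W.
Ideal ⇒ P_in = P_out, so I_in = P_out/V_in = 189.17/120 = 1.58 A.

I_in ≈ 1.58 A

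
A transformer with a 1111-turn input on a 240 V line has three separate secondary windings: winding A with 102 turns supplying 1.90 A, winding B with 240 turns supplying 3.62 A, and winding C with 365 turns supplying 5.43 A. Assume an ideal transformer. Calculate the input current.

V_A = 240 × 102/1111 = 22.034 V; V_B = 240 × 240/1111 = 51.845 V; V_C = 240 × 365/1111 = 78.848 V.
P_out = V_A I_A + V_B I_B + V_C I_C = 22.034×1.90 + 51.845×3.62 + 78.848×5.43 = 41.865 + 187.68 + 428.14 = 657.69 W.
Ideal ⇒ P_in = P_out, so I_in = P_out/V_in = 657.69/240 = 2.74 A.

I_in ≈ 2.74 A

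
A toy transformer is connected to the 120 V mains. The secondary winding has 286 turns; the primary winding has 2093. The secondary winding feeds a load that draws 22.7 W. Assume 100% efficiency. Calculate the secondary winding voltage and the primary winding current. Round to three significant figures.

V_s ≈ 16.4 V, I_p ≈ 0.189 A

V_s = V_p × N_s/N_p = 120 × 286/2093 = 16.398 V.
I_s = P/V_s = 22.7/16.398 = 1.3844 A.
I_p = I_s × N_s/N_p = 1.3844 × 286/2093 = 0.189 A.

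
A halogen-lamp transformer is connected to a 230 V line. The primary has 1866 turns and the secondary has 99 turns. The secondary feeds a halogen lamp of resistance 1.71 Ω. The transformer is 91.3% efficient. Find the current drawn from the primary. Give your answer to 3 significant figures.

V_s = 230 × 99/1866 = 12.203 V.
I_s = V_s/R = 12.203/1.71 = 7.1360 A.
P_out = V_s I_s = 12.203 × 7.1360 = 87.078 W.
P_in = P_out/η = 87.078/0.913 = 95.375 W.
I_p = P_in/V_p = 95.375/230 = 0.415 A.

I_p ≈ 0.415 A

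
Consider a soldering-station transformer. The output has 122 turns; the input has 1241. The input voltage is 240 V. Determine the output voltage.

V_out ≈ 23.6 V

V_out/V_in = N_out/N_in, so V_out = 240 × 122/1241 = 23.6 V.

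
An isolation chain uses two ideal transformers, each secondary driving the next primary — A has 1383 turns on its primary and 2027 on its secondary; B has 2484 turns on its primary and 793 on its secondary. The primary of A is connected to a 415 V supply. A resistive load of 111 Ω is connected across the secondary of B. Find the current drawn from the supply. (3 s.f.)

Secondary of A: V = 415.00 × 2027/1383 = 608.25 V.
Secondary of B: V = 608.25 × 793/2484 = 194.18 V.
I_load = 194.18/111 = 1.7494 A, so P_out = 194.18 × 1.7494 = 339.69 W.
All ideal ⇒ P_in = P_out, so I_supply = 339.69/415 = 0.819 A.

I_supply ≈ 0.819 A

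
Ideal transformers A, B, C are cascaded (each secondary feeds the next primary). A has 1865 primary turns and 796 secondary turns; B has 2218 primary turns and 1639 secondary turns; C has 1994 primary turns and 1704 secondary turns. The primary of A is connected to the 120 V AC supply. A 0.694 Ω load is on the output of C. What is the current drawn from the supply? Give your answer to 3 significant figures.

After A: V = 120.00 × 796/1865 = 51.217 V.
After B: V = 51.217 × 1639/2218 = 37.847 V.
After C: V = 37.847 × 1704/1994 = 32.343 V.
I_load = 32.343/0.694 = 46.603 A, so P_out = 32.343 × 46.603 = 1507.3 W.
All ideal ⇒ P_in = P_out, so I_supply = 1507.3/120 = 12.6 A.

I_supply ≈ 12.6 A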